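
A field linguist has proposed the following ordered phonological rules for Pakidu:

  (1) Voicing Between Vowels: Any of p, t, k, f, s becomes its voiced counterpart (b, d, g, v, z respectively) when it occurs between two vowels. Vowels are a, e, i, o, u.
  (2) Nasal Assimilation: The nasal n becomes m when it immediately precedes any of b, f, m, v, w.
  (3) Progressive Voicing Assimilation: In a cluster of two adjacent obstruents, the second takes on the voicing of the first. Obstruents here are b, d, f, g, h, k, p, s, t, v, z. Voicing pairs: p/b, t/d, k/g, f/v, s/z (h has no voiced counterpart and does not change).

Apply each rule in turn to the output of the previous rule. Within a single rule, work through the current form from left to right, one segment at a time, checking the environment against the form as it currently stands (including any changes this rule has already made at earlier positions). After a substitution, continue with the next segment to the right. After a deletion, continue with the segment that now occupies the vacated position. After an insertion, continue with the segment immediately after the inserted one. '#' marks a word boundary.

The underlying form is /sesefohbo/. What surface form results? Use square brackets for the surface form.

(1) Voicing Between Vowels: [sesefohbo] → [sezevohbo]
(2) Nasal Assimilation: no change — [sezevohbo]
(3) Progressive Voicing Assimilation: [sezevohbo] → [sezevohpo]

[sezevohpo]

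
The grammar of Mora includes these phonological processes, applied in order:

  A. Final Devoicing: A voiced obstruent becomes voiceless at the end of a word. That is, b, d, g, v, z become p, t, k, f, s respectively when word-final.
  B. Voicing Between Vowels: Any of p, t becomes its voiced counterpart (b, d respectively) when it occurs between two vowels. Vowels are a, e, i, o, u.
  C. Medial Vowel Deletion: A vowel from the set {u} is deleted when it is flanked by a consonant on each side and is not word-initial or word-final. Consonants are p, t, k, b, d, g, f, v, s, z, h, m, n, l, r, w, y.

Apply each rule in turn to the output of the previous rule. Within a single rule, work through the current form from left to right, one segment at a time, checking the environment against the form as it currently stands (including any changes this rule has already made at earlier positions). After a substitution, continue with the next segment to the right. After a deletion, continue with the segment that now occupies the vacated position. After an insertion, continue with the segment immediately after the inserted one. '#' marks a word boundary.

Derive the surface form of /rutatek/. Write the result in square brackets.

[rdadek]

A Final Devoicing: no change — [rutatek]
B Voicing Between Vowels: [rutatek] → [rudadek]
C Medial Vowel Deletion: [rudadek] → [rdadek]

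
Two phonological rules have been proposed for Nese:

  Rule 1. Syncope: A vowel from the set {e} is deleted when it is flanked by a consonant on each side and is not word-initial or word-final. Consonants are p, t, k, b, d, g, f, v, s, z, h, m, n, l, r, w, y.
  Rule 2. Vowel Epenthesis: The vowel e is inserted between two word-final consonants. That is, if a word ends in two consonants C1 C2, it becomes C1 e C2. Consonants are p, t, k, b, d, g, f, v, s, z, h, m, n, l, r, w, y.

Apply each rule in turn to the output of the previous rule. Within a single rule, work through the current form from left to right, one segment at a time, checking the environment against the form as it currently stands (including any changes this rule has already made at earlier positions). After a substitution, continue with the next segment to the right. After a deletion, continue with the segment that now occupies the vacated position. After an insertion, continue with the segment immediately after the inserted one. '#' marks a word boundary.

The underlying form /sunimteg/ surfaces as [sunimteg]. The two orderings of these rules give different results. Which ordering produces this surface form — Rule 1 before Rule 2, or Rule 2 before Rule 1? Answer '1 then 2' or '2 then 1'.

1 then 2

Order 1 then 2:
  1 Syncope: [sunimteg] → [sunimtg]
  2 Vowel Epenthesis: [sunimtg] → [sunimteg]
  result: [sunimteg]
Order 2 then 1:
  2 Vowel Epenthesis: no change — [sunimteg]
  1 Syncope: [sunimteg] → [sunimtg]
  result: [sunimtg]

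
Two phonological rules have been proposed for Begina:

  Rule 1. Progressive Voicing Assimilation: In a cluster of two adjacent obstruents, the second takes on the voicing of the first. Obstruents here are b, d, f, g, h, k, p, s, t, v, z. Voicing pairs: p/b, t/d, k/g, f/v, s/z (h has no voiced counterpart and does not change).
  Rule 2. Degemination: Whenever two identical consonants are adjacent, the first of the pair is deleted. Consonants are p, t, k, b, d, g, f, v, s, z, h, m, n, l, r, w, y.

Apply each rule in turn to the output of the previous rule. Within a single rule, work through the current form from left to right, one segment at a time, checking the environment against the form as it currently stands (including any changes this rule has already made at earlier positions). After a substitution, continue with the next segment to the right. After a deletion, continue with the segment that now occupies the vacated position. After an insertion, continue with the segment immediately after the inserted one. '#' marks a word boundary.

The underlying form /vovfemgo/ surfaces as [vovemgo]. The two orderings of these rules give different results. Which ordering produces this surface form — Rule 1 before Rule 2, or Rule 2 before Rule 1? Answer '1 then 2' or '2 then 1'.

1 then 2

Order 1 then 2:
  1 Progressive Voicing Assimilation: [vovfemgo] → [vovvemgo]
  2 Degemination: [vovvemgo] → [vovemgo]
  result: [vovemgo]
Order 2 then 1:
  2 Degemination: no change — [vovfemgo]
  1 Progressive Voicing Assimilation: [vovfemgo] → [vovvemgo]
  result: [vovvemgo]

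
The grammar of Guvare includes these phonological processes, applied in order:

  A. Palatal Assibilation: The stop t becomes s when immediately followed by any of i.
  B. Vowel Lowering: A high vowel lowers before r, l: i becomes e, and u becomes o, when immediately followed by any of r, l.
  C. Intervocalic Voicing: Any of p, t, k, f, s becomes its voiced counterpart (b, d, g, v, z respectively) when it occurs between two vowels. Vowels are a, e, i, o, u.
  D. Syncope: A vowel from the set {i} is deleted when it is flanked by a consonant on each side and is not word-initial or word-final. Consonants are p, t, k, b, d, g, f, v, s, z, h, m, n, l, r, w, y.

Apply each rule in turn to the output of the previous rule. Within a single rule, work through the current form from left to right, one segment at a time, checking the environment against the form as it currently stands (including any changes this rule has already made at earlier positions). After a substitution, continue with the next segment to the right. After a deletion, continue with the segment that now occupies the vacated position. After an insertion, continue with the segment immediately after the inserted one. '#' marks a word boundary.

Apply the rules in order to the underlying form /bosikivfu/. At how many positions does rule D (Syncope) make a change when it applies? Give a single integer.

A Palatal Assibilation: no change — [bosikivfu]
B Vowel Lowering: no change — [bosikivfu]
C Intervocalic Voicing: [bosikivfu] → [bozigivfu]
D Syncope: [bozigivfu] → [bozgvfu]
Rule D changed 2 position(s).

2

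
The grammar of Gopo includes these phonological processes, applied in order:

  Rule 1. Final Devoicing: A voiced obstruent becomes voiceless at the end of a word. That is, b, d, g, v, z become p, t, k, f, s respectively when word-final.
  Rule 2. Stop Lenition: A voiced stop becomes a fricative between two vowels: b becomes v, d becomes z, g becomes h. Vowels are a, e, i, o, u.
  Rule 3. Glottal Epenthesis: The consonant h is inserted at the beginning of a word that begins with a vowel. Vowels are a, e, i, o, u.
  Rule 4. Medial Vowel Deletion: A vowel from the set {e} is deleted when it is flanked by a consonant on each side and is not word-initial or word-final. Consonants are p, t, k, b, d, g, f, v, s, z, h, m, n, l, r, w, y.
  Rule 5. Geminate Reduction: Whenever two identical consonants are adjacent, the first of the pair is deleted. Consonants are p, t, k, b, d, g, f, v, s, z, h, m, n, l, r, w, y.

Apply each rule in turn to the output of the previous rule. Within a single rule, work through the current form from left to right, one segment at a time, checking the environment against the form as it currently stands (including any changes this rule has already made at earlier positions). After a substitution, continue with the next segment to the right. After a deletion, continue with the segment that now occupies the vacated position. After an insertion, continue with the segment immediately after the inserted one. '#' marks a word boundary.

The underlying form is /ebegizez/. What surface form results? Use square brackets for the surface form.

[hvhizs]

Rule 1 Final Devoicing: [ebegizez] → [ebegizes]
Rule 2 Stop Lenition: [ebegizes] → [evehizes]
Rule 3 Glottal Epenthesis: [evehizes] → [hevehizes]
Rule 4 Medial Vowel Deletion: [hevehizes] → [hvhizs]
Rule 5 Geminate Reduction: no change — [hvhizs]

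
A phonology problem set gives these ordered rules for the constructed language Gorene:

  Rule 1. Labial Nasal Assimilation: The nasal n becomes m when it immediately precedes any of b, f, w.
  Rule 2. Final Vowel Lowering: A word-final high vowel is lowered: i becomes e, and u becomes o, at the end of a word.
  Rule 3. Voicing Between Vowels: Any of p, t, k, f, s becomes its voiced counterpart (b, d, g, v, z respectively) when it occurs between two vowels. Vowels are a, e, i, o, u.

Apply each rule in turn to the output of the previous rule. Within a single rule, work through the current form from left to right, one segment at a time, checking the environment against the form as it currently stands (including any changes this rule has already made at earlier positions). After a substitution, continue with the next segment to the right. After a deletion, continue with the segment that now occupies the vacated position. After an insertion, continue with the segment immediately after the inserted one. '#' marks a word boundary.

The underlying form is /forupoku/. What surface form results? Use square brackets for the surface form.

Rule 1 Labial Nasal Assimilation: no change — [forupoku]
Rule 2 Final Vowel Lowering: [forupoku] → [forupoko]
Rule 3 Voicing Between Vowels: [forupoko] → [forubogo]

[forubogo]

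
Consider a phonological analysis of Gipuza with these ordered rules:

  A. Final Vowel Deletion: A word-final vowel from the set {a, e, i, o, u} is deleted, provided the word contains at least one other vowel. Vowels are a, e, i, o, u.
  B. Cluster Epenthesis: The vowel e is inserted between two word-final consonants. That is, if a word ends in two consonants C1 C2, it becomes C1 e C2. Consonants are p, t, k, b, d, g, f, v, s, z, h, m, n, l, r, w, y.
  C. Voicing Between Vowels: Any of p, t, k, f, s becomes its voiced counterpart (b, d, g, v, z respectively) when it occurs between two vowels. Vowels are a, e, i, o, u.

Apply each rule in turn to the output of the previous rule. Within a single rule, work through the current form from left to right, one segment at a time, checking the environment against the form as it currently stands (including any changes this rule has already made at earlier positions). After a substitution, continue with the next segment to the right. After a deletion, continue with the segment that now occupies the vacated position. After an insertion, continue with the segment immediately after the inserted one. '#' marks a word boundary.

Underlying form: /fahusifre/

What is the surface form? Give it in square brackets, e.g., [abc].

A Final Vowel Deletion: [fahusifre] → [fahusifr]
B Cluster Epenthesis: [fahusifr] → [fahusifer]
C Voicing Between Vowels: [fahusifer] → [fahuziver]

[fahuziver]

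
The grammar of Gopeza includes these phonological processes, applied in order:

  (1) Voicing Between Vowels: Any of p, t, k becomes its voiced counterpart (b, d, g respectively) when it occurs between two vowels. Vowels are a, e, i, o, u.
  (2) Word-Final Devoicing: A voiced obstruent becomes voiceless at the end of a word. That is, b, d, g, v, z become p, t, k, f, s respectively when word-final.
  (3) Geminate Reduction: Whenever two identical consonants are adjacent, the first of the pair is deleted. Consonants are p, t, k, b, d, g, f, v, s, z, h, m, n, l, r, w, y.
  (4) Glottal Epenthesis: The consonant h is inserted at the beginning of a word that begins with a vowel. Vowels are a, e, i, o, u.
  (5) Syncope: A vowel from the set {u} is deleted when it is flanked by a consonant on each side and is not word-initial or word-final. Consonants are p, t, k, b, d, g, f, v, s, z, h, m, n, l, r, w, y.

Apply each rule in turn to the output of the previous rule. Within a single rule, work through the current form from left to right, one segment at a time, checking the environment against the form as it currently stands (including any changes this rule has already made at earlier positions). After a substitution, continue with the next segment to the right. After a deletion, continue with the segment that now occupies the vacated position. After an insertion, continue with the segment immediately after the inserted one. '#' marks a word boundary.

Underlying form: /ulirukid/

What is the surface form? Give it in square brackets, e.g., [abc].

(1) Voicing Between Vowels: [ulirukid] → [ulirugid]
(2) Word-Final Devoicing: [ulirugid] → [ulirugit]
(3) Geminate Reduction: no change — [ulirugit]
(4) Glottal Epenthesis: [ulirugit] → [hulirugit]
(5) Syncope: [hulirugit] → [hlirgit]

[hlirgit]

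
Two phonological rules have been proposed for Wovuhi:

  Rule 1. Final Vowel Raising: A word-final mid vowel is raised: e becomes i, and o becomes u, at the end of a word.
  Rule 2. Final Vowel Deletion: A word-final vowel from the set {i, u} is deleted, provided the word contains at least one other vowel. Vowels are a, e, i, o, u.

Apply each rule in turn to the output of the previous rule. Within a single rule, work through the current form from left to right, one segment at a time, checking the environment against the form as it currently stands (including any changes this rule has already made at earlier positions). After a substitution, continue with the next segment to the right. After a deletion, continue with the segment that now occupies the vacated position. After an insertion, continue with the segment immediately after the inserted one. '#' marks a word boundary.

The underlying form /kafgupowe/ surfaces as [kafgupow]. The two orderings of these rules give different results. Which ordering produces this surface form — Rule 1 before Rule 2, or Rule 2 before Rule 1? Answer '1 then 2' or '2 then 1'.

Order 1 then 2:
  1 Final Vowel Raising: [kafgupowe] → [kafgupowi]
  2 Final Vowel Deletion: [kafgupowi] → [kafgupow]
  result: [kafgupow]
Order 2 then 1:
  2 Final Vowel Deletion: no change — [kafgupowe]
  1 Final Vowel Raising: [kafgupowe] → [kafgupowi]
  result: [kafgupowi]

1 then 2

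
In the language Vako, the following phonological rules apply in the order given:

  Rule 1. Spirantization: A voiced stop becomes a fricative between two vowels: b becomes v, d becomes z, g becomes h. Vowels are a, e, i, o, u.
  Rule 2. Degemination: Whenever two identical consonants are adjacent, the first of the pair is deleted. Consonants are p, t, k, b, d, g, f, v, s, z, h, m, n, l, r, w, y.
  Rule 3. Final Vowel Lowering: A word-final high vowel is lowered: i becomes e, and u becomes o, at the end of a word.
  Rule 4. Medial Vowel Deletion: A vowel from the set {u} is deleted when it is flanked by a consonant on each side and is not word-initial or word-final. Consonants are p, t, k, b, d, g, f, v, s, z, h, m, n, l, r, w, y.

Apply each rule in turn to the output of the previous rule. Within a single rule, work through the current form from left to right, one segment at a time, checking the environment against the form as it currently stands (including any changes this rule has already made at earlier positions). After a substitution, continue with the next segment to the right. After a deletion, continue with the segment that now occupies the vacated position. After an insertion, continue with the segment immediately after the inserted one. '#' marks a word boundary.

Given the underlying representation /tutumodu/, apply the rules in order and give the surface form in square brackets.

Rule 1 Spirantization: [tutumodu] → [tutumozu]
Rule 2 Degemination: no change — [tutumozu]
Rule 3 Final Vowel Lowering: [tutumozu] → [tutumozo]
Rule 4 Medial Vowel Deletion: [tutumozo] → [ttmozo]

[ttmozo]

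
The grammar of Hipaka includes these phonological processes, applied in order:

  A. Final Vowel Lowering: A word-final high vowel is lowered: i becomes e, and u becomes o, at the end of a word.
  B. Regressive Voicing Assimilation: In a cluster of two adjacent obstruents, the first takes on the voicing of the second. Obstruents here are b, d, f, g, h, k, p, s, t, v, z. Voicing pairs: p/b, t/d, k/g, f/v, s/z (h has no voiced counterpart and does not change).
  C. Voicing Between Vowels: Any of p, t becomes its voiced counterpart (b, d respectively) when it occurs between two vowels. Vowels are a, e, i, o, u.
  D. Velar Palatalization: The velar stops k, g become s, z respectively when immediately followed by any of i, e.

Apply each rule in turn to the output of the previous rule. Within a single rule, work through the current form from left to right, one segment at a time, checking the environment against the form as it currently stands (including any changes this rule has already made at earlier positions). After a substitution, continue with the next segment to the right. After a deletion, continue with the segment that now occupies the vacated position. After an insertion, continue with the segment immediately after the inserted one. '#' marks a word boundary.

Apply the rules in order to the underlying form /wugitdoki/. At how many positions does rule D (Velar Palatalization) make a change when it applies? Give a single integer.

A Final Vowel Lowering: [wugitdoki] → [wugitdoke]
B Regressive Voicing Assimilation: [wugitdoke] → [wugiddoke]
C Voicing Between Vowels: no change — [wugiddoke]
D Velar Palatalization: [wugiddoke] → [wuziddose]
Rule D changed 2 position(s).

2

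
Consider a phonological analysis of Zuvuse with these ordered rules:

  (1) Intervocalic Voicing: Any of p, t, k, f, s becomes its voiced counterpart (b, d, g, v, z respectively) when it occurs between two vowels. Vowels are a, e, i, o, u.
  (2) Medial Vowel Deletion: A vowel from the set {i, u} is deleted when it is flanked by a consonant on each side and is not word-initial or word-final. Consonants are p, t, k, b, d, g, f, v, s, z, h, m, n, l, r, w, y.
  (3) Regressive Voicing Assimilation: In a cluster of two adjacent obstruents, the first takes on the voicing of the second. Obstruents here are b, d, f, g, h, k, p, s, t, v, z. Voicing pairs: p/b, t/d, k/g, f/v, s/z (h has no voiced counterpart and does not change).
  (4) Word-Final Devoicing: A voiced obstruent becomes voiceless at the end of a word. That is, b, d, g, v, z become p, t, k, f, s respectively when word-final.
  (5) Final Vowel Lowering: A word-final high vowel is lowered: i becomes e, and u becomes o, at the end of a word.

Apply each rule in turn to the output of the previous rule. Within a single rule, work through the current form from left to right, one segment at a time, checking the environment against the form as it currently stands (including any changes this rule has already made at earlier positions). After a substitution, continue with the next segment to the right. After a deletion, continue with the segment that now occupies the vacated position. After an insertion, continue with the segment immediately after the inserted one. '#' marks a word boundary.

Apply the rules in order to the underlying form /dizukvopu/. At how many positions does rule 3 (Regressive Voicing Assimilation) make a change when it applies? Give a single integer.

(1) Intervocalic Voicing: [dizukvopu] → [dizukvobu]
(2) Medial Vowel Deletion: [dizukvobu] → [dzkvobu]
(3) Regressive Voicing Assimilation: [dzkvobu] → [dsgvobu]
(4) Word-Final Devoicing: no change — [dsgvobu]
(5) Final Vowel Lowering: [dsgvobu] → [dsgvobo]
Rule 3 changed 2 position(s).

2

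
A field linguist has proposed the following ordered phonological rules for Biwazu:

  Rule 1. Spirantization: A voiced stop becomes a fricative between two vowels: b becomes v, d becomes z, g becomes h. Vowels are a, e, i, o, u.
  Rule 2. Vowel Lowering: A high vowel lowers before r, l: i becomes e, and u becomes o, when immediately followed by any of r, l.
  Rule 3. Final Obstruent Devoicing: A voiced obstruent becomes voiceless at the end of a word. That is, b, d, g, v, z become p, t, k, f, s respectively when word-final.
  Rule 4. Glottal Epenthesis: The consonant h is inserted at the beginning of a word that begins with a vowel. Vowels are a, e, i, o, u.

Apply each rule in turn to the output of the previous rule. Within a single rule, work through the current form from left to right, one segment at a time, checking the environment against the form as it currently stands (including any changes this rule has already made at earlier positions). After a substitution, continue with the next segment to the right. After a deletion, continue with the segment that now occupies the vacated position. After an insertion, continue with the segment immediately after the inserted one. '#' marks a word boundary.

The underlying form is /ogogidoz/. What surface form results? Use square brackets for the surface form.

Rule 1 Spirantization: [ogogidoz] → [ohohizoz]
Rule 2 Vowel Lowering: no change — [ohohizoz]
Rule 3 Final Obstruent Devoicing: [ohohizoz] → [ohohizos]
Rule 4 Glottal Epenthesis: [ohohizos] → [hohohizos]

[hohohizos]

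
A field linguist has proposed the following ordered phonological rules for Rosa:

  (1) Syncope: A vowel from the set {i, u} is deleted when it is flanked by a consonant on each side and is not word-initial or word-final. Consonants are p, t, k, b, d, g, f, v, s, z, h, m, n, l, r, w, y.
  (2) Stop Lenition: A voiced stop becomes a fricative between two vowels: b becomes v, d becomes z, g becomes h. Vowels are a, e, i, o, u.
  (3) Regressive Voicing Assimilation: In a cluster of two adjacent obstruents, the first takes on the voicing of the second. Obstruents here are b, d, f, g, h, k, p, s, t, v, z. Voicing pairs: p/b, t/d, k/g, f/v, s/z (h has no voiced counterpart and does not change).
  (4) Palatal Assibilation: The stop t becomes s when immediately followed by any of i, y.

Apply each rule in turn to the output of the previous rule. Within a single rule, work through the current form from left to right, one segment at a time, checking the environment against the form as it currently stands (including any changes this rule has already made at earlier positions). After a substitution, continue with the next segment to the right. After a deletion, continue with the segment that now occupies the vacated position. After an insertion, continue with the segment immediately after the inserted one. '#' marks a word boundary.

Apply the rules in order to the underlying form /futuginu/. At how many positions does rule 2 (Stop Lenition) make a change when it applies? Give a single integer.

0

(1) Syncope: [futuginu] → [ftgnu]
(2) Stop Lenition: no change — [ftgnu]
(3) Regressive Voicing Assimilation: [ftgnu] → [fdgnu]
(4) Palatal Assibilation: no change — [fdgnu]
Rule 2 changed 0 position(s).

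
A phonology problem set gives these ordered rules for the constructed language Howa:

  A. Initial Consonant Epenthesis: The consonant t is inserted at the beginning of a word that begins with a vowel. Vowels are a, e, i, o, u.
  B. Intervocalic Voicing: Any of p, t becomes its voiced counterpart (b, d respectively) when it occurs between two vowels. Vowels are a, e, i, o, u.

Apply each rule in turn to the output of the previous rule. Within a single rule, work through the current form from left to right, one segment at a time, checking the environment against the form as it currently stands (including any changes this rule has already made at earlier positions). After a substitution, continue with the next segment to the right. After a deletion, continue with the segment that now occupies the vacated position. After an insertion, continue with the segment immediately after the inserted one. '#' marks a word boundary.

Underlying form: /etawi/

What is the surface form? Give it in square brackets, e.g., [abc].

[tedawi]

A Initial Consonant Epenthesis: [etawi] → [tetawi]
B Intervocalic Voicing: [tetawi] → [tedawi]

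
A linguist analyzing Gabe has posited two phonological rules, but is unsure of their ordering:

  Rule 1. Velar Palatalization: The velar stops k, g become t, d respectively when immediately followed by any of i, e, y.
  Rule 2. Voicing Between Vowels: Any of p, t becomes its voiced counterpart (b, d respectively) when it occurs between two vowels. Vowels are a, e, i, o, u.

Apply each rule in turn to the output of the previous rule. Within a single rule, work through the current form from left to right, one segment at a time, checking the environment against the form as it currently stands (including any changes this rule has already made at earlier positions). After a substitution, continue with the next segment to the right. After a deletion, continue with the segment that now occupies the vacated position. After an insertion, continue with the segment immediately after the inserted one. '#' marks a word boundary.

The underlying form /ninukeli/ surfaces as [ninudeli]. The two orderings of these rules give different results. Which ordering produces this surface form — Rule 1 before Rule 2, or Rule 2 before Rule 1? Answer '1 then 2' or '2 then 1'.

1 then 2

Order 1 then 2:
  1 Velar Palatalization: [ninukeli] → [ninuteli]
  2 Voicing Between Vowels: [ninuteli] → [ninudeli]
  result: [ninudeli]
Order 2 then 1:
  2 Voicing Between Vowels: no change — [ninukeli]
  1 Velar Palatalization: [ninukeli] → [ninuteli]
  result: [ninuteli]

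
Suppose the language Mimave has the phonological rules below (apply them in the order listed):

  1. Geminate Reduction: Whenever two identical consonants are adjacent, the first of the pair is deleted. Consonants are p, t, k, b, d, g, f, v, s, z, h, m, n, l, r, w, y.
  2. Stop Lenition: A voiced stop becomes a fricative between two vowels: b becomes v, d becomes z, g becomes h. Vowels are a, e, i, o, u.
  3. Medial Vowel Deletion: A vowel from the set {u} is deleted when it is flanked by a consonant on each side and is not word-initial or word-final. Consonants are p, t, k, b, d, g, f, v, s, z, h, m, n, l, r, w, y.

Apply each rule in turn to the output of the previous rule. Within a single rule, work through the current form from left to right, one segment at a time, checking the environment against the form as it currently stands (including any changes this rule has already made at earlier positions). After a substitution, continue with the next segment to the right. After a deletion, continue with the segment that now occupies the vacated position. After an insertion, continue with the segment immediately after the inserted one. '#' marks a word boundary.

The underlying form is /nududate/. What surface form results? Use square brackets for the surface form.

1 Geminate Reduction: no change — [nududate]
2 Stop Lenition: [nududate] → [nuzuzate]
3 Medial Vowel Deletion: [nuzuzate] → [nzzate]

[nzzate]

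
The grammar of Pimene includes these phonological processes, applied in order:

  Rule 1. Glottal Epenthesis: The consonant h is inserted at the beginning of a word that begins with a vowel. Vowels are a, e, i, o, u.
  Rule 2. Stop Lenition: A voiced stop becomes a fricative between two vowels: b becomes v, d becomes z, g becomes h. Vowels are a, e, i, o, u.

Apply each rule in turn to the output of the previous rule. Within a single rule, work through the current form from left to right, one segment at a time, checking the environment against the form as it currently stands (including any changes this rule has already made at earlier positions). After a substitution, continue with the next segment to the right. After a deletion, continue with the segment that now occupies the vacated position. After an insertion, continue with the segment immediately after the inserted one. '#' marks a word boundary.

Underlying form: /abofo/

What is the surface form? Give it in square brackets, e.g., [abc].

Rule 1 Glottal Epenthesis: [abofo] → [habofo]
Rule 2 Stop Lenition: [habofo] → [havofo]

[havofo]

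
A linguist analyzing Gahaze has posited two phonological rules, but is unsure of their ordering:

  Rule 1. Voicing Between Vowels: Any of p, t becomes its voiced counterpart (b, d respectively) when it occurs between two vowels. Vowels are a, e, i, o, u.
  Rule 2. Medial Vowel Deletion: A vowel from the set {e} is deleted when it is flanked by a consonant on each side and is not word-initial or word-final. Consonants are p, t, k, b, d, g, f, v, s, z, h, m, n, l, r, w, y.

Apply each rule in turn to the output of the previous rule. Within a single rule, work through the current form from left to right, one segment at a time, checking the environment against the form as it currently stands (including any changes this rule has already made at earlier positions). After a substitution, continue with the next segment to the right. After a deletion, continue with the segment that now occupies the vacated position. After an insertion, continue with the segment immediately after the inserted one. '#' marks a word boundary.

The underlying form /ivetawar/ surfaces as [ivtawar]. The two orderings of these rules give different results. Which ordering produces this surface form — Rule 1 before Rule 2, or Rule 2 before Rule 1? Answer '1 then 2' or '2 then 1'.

2 then 1

Order 1 then 2:
  1 Voicing Between Vowels: [ivetawar] → [ivedawar]
  2 Medial Vowel Deletion: [ivedawar] → [ivdawar]
  result: [ivdawar]
Order 2 then 1:
  2 Medial Vowel Deletion: [ivetawar] → [ivtawar]
  1 Voicing Between Vowels: no change — [ivtawar]
  result: [ivtawar]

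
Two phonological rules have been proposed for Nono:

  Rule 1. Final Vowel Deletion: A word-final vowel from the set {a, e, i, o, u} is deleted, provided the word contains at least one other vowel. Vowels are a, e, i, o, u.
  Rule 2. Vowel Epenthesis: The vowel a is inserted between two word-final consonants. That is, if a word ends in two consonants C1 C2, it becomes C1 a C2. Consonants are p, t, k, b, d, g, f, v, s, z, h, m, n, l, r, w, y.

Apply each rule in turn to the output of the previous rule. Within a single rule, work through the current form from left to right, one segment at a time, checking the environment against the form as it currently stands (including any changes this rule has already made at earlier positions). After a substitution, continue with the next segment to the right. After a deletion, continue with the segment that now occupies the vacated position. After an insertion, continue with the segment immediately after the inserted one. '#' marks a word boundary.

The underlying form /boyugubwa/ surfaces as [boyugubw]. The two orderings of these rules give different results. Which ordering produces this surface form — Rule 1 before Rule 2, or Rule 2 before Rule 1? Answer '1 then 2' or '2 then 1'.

Order 1 then 2:
  1 Final Vowel Deletion: [boyugubwa] → [boyugubw]
  2 Vowel Epenthesis: [boyugubw] → [boyugubaw]
  result: [boyugubaw]
Order 2 then 1:
  2 Vowel Epenthesis: no change — [boyugubwa]
  1 Final Vowel Deletion: [boyugubwa] → [boyugubw]
  result: [boyugubw]

2 then 1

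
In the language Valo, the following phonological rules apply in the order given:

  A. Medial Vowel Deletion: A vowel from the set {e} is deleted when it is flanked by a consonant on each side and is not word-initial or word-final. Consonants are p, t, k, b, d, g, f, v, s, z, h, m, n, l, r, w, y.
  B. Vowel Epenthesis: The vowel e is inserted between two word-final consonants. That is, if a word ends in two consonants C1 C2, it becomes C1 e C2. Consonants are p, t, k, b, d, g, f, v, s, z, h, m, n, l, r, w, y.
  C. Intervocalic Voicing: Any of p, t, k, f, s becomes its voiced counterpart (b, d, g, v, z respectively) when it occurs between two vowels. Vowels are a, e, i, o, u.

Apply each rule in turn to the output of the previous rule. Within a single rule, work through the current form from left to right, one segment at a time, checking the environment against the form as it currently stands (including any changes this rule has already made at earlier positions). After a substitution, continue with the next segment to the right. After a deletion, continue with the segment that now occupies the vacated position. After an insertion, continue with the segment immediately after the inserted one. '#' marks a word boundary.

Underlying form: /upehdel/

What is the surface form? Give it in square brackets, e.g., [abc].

A Medial Vowel Deletion: [upehdel] → [uphdl]
B Vowel Epenthesis: [uphdl] → [uphdel]
C Intervocalic Voicing: no change — [uphdel]

[uphdel]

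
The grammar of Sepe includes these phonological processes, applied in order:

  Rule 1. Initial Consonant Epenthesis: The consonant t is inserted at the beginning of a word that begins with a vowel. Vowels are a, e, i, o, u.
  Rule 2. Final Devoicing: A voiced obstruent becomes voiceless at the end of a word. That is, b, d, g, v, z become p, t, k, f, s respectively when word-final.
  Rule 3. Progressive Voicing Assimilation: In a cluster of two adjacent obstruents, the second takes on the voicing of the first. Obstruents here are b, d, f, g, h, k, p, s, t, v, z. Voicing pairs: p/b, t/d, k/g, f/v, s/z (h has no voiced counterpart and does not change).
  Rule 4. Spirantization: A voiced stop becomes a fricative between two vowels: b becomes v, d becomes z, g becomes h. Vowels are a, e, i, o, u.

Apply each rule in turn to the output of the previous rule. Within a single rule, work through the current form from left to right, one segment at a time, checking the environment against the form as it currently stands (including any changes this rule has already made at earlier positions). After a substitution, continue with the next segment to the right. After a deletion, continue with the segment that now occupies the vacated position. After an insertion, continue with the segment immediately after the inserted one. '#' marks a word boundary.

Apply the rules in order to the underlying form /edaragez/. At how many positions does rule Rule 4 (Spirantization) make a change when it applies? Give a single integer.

2

Rule 1 Initial Consonant Epenthesis: [edaragez] → [tedaragez]
Rule 2 Final Devoicing: [tedaragez] → [tedarages]
Rule 3 Progressive Voicing Assimilation: no change — [tedarages]
Rule 4 Spirantization: [tedarages] → [tezarahes]
Rule Rule 4 changed 2 position(s).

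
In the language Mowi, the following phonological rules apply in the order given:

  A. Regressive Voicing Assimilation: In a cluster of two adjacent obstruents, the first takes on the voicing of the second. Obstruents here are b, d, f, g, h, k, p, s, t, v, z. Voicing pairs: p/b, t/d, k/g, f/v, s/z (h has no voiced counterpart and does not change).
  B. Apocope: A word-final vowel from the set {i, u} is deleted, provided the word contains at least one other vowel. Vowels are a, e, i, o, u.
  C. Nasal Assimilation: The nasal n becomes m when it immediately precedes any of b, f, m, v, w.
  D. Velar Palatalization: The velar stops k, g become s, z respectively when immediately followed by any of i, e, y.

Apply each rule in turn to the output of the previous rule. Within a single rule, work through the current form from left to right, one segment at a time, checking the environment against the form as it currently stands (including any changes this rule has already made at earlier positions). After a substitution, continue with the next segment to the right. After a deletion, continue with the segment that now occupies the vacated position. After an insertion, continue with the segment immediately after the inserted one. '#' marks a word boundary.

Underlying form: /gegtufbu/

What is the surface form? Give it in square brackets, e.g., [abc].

[zektuvb]

A Regressive Voicing Assimilation: [gegtufbu] → [gektuvbu]
B Apocope: [gektuvbu] → [gektuvb]
C Nasal Assimilation: no change — [gektuvb]
D Velar Palatalization: [gektuvb] → [zektuvb]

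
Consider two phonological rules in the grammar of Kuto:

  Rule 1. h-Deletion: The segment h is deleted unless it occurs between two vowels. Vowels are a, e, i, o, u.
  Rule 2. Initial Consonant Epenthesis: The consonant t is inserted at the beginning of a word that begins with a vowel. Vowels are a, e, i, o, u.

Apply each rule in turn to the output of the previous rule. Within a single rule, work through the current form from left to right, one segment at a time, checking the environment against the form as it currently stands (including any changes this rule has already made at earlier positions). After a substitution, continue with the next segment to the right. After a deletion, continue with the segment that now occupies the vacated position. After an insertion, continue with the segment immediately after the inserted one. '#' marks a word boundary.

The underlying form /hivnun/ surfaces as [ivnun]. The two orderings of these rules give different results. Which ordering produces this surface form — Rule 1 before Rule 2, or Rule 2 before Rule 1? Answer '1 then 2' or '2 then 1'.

Order 1 then 2:
  1 h-Deletion: [hivnun] → [ivnun]
  2 Initial Consonant Epenthesis: [ivnun] → [tivnun]
  result: [tivnun]
Order 2 then 1:
  2 Initial Consonant Epenthesis: no change — [hivnun]
  1 h-Deletion: [hivnun] → [ivnun]
  result: [ivnun]

2 then 1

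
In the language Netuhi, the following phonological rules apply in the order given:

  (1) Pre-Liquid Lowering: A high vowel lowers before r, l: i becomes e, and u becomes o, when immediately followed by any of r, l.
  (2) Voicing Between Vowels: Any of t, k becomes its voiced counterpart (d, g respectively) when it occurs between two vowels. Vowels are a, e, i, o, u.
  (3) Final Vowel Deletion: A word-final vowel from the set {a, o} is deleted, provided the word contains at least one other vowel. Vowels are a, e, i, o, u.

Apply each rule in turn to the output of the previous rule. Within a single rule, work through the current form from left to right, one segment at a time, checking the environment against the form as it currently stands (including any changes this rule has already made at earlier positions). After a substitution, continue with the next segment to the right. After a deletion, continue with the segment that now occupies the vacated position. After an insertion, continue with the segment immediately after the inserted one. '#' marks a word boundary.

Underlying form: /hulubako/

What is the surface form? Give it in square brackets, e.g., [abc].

[holubag]

(1) Pre-Liquid Lowering: [hulubako] → [holubako]
(2) Voicing Between Vowels: [holubako] → [holubago]
(3) Final Vowel Deletion: [holubago] → [holubag]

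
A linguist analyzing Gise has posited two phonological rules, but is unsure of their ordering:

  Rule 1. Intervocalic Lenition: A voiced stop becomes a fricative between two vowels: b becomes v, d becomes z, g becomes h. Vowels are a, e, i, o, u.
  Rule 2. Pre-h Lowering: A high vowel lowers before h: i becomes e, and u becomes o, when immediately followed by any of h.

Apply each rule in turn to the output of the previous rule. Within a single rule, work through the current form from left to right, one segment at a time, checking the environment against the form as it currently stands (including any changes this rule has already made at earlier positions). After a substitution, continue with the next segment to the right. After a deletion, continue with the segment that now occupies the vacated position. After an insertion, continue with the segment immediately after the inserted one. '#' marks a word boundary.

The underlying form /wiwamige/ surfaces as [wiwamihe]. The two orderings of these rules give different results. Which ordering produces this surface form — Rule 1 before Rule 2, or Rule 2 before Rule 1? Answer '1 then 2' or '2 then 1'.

Order 1 then 2:
  1 Intervocalic Lenition: [wiwamige] → [wiwamihe]
  2 Pre-h Lowering: [wiwamihe] → [wiwamehe]
  result: [wiwamehe]
Order 2 then 1:
  2 Pre-h Lowering: no change — [wiwamige]
  1 Intervocalic Lenition: [wiwamige] → [wiwamihe]
  result: [wiwamihe]

2 then 1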